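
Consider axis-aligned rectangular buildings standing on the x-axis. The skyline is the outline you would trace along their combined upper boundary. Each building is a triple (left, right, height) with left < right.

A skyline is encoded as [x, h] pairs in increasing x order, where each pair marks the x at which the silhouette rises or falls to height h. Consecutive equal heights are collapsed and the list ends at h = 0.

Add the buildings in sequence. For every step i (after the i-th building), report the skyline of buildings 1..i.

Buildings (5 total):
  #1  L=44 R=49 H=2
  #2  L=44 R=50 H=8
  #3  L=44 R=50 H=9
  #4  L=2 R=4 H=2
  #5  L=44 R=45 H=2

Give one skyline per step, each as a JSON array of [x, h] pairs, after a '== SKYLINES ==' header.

== SKYLINES ==
[[44,2],[49,0]]
[[44,8],[50,0]]
[[44,9],[50,0]]
[[2,2],[4,0],[44,9],[50,0]]
[[2,2],[4,0],[44,9],[50,0]]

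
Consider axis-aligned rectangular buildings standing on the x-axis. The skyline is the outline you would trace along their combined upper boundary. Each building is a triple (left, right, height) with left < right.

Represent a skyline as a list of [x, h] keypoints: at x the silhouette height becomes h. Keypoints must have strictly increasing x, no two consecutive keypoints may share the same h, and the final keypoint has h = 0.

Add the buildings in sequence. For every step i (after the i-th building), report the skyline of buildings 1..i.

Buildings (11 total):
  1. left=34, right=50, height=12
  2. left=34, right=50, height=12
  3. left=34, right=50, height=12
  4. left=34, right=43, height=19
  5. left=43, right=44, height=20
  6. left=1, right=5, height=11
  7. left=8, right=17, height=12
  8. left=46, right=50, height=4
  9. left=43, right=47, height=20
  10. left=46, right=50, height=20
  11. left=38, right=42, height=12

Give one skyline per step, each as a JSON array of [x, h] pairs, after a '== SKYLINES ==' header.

== SKYLINES ==
[[34,12],[50,0]]
[[34,12],[50,0]]
[[34,12],[50,0]]
[[34,19],[43,12],[50,0]]
[[34,19],[43,20],[44,12],[50,0]]
[[1,11],[5,0],[34,19],[43,20],[44,12],[50,0]]
[[1,11],[5,0],[8,12],[17,0],[34,19],[43,20],[44,12],[50,0]]
[[1,11],[5,0],[8,12],[17,0],[34,19],[43,20],[44,12],[50,0]]
[[1,11],[5,0],[8,12],[17,0],[34,19],[43,20],[47,12],[50,0]]
[[1,11],[5,0],[8,12],[17,0],[34,19],[43,20],[50,0]]
[[1,11],[5,0],[8,12],[17,0],[34,19],[43,20],[50,0]]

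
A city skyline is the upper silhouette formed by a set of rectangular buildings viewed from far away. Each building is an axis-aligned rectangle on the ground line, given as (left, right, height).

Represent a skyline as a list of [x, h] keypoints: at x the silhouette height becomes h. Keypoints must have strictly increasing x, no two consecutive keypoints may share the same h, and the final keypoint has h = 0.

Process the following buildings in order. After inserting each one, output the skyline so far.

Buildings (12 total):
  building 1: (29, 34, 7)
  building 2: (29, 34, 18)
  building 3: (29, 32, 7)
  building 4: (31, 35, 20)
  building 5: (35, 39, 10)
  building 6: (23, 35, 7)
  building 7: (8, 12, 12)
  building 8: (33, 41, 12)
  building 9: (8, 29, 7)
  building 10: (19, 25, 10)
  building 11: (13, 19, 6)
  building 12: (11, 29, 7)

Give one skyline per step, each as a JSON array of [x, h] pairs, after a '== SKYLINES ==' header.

== SKYLINES ==
[[29,7],[34,0]]
[[29,18],[34,0]]
[[29,18],[34,0]]
[[29,18],[31,20],[35,0]]
[[29,18],[31,20],[35,10],[39,0]]
[[23,7],[29,18],[31,20],[35,10],[39,0]]
[[8,12],[12,0],[23,7],[29,18],[31,20],[35,10],[39,0]]
[[8,12],[12,0],[23,7],[29,18],[31,20],[35,12],[41,0]]
[[8,12],[12,7],[29,18],[31,20],[35,12],[41,0]]
[[8,12],[12,7],[19,10],[25,7],[29,18],[31,20],[35,12],[41,0]]
[[8,12],[12,7],[19,10],[25,7],[29,18],[31,20],[35,12],[41,0]]
[[8,12],[12,7],[19,10],[25,7],[29,18],[31,20],[35,12],[41,0]]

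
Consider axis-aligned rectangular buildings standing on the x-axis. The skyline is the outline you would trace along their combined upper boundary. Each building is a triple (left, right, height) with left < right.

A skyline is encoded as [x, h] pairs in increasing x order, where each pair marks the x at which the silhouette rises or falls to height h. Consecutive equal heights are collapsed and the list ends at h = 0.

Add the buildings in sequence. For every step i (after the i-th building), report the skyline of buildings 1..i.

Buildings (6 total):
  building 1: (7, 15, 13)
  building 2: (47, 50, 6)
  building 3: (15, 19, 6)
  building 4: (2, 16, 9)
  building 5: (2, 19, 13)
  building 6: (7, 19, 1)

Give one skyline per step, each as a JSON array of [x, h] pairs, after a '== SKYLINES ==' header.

== SKYLINES ==
[[7,13],[15,0]]
[[7,13],[15,0],[47,6],[50,0]]
[[7,13],[15,6],[19,0],[47,6],[50,0]]
[[2,9],[7,13],[15,9],[16,6],[19,0],[47,6],[50,0]]
[[2,13],[19,0],[47,6],[50,0]]
[[2,13],[19,0],[47,6],[50,0]]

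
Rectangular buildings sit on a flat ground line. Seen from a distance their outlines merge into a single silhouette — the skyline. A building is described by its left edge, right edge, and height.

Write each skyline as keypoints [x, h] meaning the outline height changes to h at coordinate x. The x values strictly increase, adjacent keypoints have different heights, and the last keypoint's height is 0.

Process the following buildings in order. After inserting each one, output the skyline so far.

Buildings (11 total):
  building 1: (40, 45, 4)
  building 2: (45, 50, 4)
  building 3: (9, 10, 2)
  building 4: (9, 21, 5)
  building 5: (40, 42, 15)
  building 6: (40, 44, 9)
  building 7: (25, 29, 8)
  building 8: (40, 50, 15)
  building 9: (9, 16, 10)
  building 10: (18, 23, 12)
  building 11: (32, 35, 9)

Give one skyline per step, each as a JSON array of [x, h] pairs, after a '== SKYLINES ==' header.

== SKYLINES ==
[[40,4],[45,0]]
[[40,4],[50,0]]
[[9,2],[10,0],[40,4],[50,0]]
[[9,5],[21,0],[40,4],[50,0]]
[[9,5],[21,0],[40,15],[42,4],[50,0]]
[[9,5],[21,0],[40,15],[42,9],[44,4],[50,0]]
[[9,5],[21,0],[25,8],[29,0],[40,15],[42,9],[44,4],[50,0]]
[[9,5],[21,0],[25,8],[29,0],[40,15],[50,0]]
[[9,10],[16,5],[21,0],[25,8],[29,0],[40,15],[50,0]]
[[9,10],[16,5],[18,12],[23,0],[25,8],[29,0],[40,15],[50,0]]
[[9,10],[16,5],[18,12],[23,0],[25,8],[29,0],[32,9],[35,0],[40,15],[50,0]]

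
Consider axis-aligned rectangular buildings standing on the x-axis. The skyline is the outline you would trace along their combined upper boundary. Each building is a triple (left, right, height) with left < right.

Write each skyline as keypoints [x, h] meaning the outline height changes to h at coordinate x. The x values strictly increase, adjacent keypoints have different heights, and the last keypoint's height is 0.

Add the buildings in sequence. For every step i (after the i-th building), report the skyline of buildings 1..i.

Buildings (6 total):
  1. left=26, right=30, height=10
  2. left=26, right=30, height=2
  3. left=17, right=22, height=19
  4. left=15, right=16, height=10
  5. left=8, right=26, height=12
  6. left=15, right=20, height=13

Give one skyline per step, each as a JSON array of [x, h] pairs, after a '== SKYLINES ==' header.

== SKYLINES ==
[[26,10],[30,0]]
[[26,10],[30,0]]
[[17,19],[22,0],[26,10],[30,0]]
[[15,10],[16,0],[17,19],[22,0],[26,10],[30,0]]
[[8,12],[17,19],[22,12],[26,10],[30,0]]
[[8,12],[15,13],[17,19],[22,12],[26,10],[30,0]]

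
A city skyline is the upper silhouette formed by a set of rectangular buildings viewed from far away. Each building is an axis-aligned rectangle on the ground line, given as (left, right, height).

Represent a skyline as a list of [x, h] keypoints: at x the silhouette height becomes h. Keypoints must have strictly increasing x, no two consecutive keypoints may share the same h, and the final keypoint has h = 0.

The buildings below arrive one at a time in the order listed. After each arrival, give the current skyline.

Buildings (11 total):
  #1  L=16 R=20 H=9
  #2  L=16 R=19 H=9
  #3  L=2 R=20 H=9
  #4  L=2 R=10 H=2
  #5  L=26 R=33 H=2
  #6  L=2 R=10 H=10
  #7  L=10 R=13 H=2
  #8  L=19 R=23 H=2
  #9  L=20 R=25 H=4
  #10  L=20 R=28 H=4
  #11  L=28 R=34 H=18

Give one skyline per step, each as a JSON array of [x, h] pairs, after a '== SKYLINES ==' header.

== SKYLINES ==
[[16,9],[20,0]]
[[16,9],[20,0]]
[[2,9],[20,0]]
[[2,9],[20,0]]
[[2,9],[20,0],[26,2],[33,0]]
[[2,10],[10,9],[20,0],[26,2],[33,0]]
[[2,10],[10,9],[20,0],[26,2],[33,0]]
[[2,10],[10,9],[20,2],[23,0],[26,2],[33,0]]
[[2,10],[10,9],[20,4],[25,0],[26,2],[33,0]]
[[2,10],[10,9],[20,4],[28,2],[33,0]]
[[2,10],[10,9],[20,4],[28,18],[34,0]]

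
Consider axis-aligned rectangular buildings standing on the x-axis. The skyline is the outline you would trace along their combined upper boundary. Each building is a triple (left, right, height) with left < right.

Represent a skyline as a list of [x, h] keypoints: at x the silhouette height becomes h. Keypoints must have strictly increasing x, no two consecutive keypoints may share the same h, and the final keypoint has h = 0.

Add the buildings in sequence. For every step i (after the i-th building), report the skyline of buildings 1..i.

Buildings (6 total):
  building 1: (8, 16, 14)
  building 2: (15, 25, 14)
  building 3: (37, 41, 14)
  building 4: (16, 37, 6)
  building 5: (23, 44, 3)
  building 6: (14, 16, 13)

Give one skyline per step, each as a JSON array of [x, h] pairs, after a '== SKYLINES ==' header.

== SKYLINES ==
[[8,14],[16,0]]
[[8,14],[25,0]]
[[8,14],[25,0],[37,14],[41,0]]
[[8,14],[25,6],[37,14],[41,0]]
[[8,14],[25,6],[37,14],[41,3],[44,0]]
[[8,14],[25,6],[37,14],[41,3],[44,0]]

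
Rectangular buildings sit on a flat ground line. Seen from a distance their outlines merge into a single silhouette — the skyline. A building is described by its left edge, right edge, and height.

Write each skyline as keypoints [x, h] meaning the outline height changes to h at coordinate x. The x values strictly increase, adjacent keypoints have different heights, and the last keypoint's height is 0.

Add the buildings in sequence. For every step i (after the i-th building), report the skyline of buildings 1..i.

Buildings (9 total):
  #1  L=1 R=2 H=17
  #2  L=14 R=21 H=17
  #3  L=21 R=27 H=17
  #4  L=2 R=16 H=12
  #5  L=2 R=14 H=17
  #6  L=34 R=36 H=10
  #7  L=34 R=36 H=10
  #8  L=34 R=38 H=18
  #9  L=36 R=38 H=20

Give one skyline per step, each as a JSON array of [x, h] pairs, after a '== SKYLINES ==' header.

== SKYLINES ==
[[1,17],[2,0]]
[[1,17],[2,0],[14,17],[21,0]]
[[1,17],[2,0],[14,17],[27,0]]
[[1,17],[2,12],[14,17],[27,0]]
[[1,17],[27,0]]
[[1,17],[27,0],[34,10],[36,0]]
[[1,17],[27,0],[34,10],[36,0]]
[[1,17],[27,0],[34,18],[38,0]]
[[1,17],[27,0],[34,18],[36,20],[38,0]]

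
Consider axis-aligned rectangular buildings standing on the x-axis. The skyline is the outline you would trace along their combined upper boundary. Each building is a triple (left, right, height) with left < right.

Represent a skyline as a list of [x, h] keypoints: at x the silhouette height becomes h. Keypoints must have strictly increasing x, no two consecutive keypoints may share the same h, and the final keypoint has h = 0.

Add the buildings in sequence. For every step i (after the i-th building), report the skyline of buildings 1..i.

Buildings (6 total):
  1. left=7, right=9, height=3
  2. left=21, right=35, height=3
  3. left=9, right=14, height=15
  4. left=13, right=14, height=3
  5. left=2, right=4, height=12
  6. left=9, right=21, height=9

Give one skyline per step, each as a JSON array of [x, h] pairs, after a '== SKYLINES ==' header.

== SKYLINES ==
[[7,3],[9,0]]
[[7,3],[9,0],[21,3],[35,0]]
[[7,3],[9,15],[14,0],[21,3],[35,0]]
[[7,3],[9,15],[14,0],[21,3],[35,0]]
[[2,12],[4,0],[7,3],[9,15],[14,0],[21,3],[35,0]]
[[2,12],[4,0],[7,3],[9,15],[14,9],[21,3],[35,0]]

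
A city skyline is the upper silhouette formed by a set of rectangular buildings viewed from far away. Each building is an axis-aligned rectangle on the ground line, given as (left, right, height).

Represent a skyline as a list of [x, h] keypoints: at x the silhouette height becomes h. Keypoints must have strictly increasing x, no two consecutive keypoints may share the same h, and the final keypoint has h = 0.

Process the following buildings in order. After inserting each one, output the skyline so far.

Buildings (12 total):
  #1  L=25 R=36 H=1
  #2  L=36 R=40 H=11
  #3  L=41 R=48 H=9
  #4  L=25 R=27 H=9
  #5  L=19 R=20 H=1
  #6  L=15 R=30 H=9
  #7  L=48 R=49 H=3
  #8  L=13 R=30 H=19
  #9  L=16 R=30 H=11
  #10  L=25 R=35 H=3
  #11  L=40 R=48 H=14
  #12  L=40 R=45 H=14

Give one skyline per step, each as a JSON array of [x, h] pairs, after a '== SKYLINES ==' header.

== SKYLINES ==
[[25,1],[36,0]]
[[25,1],[36,11],[40,0]]
[[25,1],[36,11],[40,0],[41,9],[48,0]]
[[25,9],[27,1],[36,11],[40,0],[41,9],[48,0]]
[[19,1],[20,0],[25,9],[27,1],[36,11],[40,0],[41,9],[48,0]]
[[15,9],[30,1],[36,11],[40,0],[41,9],[48,0]]
[[15,9],[30,1],[36,11],[40,0],[41,9],[48,3],[49,0]]
[[13,19],[30,1],[36,11],[40,0],[41,9],[48,3],[49,0]]
[[13,19],[30,1],[36,11],[40,0],[41,9],[48,3],[49,0]]
[[13,19],[30,3],[35,1],[36,11],[40,0],[41,9],[48,3],[49,0]]
[[13,19],[30,3],[35,1],[36,11],[40,14],[48,3],[49,0]]
[[13,19],[30,3],[35,1],[36,11],[40,14],[48,3],[49,0]]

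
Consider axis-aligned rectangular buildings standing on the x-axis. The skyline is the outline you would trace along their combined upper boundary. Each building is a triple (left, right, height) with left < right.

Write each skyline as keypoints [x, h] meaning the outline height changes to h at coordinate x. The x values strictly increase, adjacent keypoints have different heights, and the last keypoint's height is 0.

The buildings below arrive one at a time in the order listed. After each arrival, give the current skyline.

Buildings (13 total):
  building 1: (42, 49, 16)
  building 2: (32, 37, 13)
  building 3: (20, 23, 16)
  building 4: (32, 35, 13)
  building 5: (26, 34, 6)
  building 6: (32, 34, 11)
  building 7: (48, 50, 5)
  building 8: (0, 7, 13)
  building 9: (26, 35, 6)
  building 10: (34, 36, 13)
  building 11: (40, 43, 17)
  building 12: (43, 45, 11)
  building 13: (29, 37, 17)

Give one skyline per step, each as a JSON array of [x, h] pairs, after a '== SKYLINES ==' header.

== SKYLINES ==
[[42,16],[49,0]]
[[32,13],[37,0],[42,16],[49,0]]
[[20,16],[23,0],[32,13],[37,0],[42,16],[49,0]]
[[20,16],[23,0],[32,13],[37,0],[42,16],[49,0]]
[[20,16],[23,0],[26,6],[32,13],[37,0],[42,16],[49,0]]
[[20,16],[23,0],[26,6],[32,13],[37,0],[42,16],[49,0]]
[[20,16],[23,0],[26,6],[32,13],[37,0],[42,16],[49,5],[50,0]]
[[0,13],[7,0],[20,16],[23,0],[26,6],[32,13],[37,0],[42,16],[49,5],[50,0]]
[[0,13],[7,0],[20,16],[23,0],[26,6],[32,13],[37,0],[42,16],[49,5],[50,0]]
[[0,13],[7,0],[20,16],[23,0],[26,6],[32,13],[37,0],[42,16],[49,5],[50,0]]
[[0,13],[7,0],[20,16],[23,0],[26,6],[32,13],[37,0],[40,17],[43,16],[49,5],[50,0]]
[[0,13],[7,0],[20,16],[23,0],[26,6],[32,13],[37,0],[40,17],[43,16],[49,5],[50,0]]
[[0,13],[7,0],[20,16],[23,0],[26,6],[29,17],[37,0],[40,17],[43,16],[49,5],[50,0]]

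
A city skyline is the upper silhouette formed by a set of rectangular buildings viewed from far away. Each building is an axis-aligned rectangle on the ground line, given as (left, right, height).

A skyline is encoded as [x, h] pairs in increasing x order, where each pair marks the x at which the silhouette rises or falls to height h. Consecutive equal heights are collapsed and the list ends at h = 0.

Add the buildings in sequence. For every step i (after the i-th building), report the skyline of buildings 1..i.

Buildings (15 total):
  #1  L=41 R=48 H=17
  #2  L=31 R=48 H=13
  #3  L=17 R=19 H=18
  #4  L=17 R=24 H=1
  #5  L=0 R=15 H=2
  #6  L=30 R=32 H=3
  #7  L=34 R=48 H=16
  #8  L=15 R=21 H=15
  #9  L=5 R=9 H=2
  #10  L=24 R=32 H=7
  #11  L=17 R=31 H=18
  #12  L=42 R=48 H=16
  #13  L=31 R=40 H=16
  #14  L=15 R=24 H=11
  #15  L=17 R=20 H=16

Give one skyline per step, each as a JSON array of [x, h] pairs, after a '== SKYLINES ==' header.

== SKYLINES ==
[[41,17],[48,0]]
[[31,13],[41,17],[48,0]]
[[17,18],[19,0],[31,13],[41,17],[48,0]]
[[17,18],[19,1],[24,0],[31,13],[41,17],[48,0]]
[[0,2],[15,0],[17,18],[19,1],[24,0],[31,13],[41,17],[48,0]]
[[0,2],[15,0],[17,18],[19,1],[24,0],[30,3],[31,13],[41,17],[48,0]]
[[0,2],[15,0],[17,18],[19,1],[24,0],[30,3],[31,13],[34,16],[41,17],[48,0]]
[[0,2],[15,15],[17,18],[19,15],[21,1],[24,0],[30,3],[31,13],[34,16],[41,17],[48,0]]
[[0,2],[15,15],[17,18],[19,15],[21,1],[24,0],[30,3],[31,13],[34,16],[41,17],[48,0]]
[[0,2],[15,15],[17,18],[19,15],[21,1],[24,7],[31,13],[34,16],[41,17],[48,0]]
[[0,2],[15,15],[17,18],[31,13],[34,16],[41,17],[48,0]]
[[0,2],[15,15],[17,18],[31,13],[34,16],[41,17],[48,0]]
[[0,2],[15,15],[17,18],[31,16],[41,17],[48,0]]
[[0,2],[15,15],[17,18],[31,16],[41,17],[48,0]]
[[0,2],[15,15],[17,18],[31,16],[41,17],[48,0]]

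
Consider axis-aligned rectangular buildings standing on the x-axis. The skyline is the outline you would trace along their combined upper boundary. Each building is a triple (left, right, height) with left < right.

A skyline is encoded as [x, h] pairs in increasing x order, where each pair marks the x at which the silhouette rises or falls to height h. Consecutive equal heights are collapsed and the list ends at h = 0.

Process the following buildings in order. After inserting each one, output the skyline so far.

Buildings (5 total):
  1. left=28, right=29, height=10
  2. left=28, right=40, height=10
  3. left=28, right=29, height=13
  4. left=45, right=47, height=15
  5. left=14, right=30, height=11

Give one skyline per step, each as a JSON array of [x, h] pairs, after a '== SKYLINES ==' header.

== SKYLINES ==
[[28,10],[29,0]]
[[28,10],[40,0]]
[[28,13],[29,10],[40,0]]
[[28,13],[29,10],[40,0],[45,15],[47,0]]
[[14,11],[28,13],[29,11],[30,10],[40,0],[45,15],[47,0]]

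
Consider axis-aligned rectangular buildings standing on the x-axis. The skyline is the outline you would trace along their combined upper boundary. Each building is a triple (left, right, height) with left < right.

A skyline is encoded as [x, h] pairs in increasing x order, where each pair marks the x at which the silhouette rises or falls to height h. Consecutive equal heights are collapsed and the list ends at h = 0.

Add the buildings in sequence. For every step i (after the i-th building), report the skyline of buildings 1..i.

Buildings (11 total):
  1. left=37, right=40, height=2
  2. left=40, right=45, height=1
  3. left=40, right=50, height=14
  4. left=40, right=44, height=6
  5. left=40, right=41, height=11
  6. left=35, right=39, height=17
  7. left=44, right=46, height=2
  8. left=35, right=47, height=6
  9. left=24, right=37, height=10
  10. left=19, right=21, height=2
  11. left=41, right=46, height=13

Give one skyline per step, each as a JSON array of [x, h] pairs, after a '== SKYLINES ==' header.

== SKYLINES ==
[[37,2],[40,0]]
[[37,2],[40,1],[45,0]]
[[37,2],[40,14],[50,0]]
[[37,2],[40,14],[50,0]]
[[37,2],[40,14],[50,0]]
[[35,17],[39,2],[40,14],[50,0]]
[[35,17],[39,2],[40,14],[50,0]]
[[35,17],[39,6],[40,14],[50,0]]
[[24,10],[35,17],[39,6],[40,14],[50,0]]
[[19,2],[21,0],[24,10],[35,17],[39,6],[40,14],[50,0]]
[[19,2],[21,0],[24,10],[35,17],[39,6],[40,14],[50,0]]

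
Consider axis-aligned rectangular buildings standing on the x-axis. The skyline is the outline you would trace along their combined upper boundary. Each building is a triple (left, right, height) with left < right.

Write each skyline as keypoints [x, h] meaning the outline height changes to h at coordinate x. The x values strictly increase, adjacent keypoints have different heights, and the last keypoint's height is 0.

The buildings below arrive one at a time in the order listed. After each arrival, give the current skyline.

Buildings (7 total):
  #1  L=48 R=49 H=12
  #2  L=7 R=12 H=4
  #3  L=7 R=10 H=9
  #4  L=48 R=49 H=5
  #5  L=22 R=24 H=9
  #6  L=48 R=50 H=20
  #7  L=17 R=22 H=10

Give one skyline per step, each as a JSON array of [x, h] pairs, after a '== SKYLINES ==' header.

== SKYLINES ==
[[48,12],[49,0]]
[[7,4],[12,0],[48,12],[49,0]]
[[7,9],[10,4],[12,0],[48,12],[49,0]]
[[7,9],[10,4],[12,0],[48,12],[49,0]]
[[7,9],[10,4],[12,0],[22,9],[24,0],[48,12],[49,0]]
[[7,9],[10,4],[12,0],[22,9],[24,0],[48,20],[50,0]]
[[7,9],[10,4],[12,0],[17,10],[22,9],[24,0],[48,20],[50,0]]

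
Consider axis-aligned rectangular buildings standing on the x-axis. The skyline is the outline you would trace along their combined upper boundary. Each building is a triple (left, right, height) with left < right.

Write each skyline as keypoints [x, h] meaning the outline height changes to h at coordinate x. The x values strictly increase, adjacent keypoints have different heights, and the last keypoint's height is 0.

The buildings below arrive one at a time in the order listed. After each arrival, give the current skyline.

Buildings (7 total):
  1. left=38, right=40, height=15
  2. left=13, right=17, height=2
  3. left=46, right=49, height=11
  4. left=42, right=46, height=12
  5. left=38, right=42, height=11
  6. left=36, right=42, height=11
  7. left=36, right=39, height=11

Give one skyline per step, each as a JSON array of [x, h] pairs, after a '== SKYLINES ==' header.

== SKYLINES ==
[[38,15],[40,0]]
[[13,2],[17,0],[38,15],[40,0]]
[[13,2],[17,0],[38,15],[40,0],[46,11],[49,0]]
[[13,2],[17,0],[38,15],[40,0],[42,12],[46,11],[49,0]]
[[13,2],[17,0],[38,15],[40,11],[42,12],[46,11],[49,0]]
[[13,2],[17,0],[36,11],[38,15],[40,11],[42,12],[46,11],[49,0]]
[[13,2],[17,0],[36,11],[38,15],[40,11],[42,12],[46,11],[49,0]]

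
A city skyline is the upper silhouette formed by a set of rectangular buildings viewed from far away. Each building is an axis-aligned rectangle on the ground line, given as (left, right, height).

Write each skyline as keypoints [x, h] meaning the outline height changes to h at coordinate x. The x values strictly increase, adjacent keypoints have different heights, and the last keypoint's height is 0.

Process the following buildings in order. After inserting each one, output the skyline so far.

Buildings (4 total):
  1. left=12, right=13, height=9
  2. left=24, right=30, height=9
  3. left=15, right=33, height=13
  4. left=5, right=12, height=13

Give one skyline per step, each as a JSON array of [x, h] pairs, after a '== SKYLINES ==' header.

== SKYLINES ==
[[12,9],[13,0]]
[[12,9],[13,0],[24,9],[30,0]]
[[12,9],[13,0],[15,13],[33,0]]
[[5,13],[12,9],[13,0],[15,13],[33,0]]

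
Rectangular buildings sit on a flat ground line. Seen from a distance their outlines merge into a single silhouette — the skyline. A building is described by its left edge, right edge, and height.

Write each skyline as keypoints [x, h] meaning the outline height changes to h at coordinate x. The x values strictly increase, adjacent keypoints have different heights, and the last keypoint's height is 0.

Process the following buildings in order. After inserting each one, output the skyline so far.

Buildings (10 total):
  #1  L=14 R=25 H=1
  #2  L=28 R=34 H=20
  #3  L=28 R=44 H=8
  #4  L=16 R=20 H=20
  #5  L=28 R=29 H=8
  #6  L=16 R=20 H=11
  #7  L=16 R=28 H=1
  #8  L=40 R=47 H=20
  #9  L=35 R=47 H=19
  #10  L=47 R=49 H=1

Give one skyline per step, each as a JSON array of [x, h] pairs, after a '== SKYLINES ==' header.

== SKYLINES ==
[[14,1],[25,0]]
[[14,1],[25,0],[28,20],[34,0]]
[[14,1],[25,0],[28,20],[34,8],[44,0]]
[[14,1],[16,20],[20,1],[25,0],[28,20],[34,8],[44,0]]
[[14,1],[16,20],[20,1],[25,0],[28,20],[34,8],[44,0]]
[[14,1],[16,20],[20,1],[25,0],[28,20],[34,8],[44,0]]
[[14,1],[16,20],[20,1],[28,20],[34,8],[44,0]]
[[14,1],[16,20],[20,1],[28,20],[34,8],[40,20],[47,0]]
[[14,1],[16,20],[20,1],[28,20],[34,8],[35,19],[40,20],[47,0]]
[[14,1],[16,20],[20,1],[28,20],[34,8],[35,19],[40,20],[47,1],[49,0]]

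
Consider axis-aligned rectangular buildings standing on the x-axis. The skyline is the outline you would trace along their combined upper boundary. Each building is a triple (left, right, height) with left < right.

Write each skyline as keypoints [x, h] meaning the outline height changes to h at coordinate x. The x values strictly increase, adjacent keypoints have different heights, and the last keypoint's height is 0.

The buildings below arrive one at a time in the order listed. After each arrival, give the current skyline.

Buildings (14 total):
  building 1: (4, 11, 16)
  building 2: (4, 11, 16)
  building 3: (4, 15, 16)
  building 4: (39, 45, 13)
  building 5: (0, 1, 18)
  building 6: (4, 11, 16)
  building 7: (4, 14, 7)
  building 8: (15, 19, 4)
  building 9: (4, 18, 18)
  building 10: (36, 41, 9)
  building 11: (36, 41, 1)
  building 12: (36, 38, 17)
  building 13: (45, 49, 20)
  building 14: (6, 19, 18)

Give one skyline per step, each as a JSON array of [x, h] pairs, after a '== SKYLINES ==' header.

== SKYLINES ==
[[4,16],[11,0]]
[[4,16],[11,0]]
[[4,16],[15,0]]
[[4,16],[15,0],[39,13],[45,0]]
[[0,18],[1,0],[4,16],[15,0],[39,13],[45,0]]
[[0,18],[1,0],[4,16],[15,0],[39,13],[45,0]]
[[0,18],[1,0],[4,16],[15,0],[39,13],[45,0]]
[[0,18],[1,0],[4,16],[15,4],[19,0],[39,13],[45,0]]
[[0,18],[1,0],[4,18],[18,4],[19,0],[39,13],[45,0]]
[[0,18],[1,0],[4,18],[18,4],[19,0],[36,9],[39,13],[45,0]]
[[0,18],[1,0],[4,18],[18,4],[19,0],[36,9],[39,13],[45,0]]
[[0,18],[1,0],[4,18],[18,4],[19,0],[36,17],[38,9],[39,13],[45,0]]
[[0,18],[1,0],[4,18],[18,4],[19,0],[36,17],[38,9],[39,13],[45,20],[49,0]]
[[0,18],[1,0],[4,18],[19,0],[36,17],[38,9],[39,13],[45,20],[49,0]]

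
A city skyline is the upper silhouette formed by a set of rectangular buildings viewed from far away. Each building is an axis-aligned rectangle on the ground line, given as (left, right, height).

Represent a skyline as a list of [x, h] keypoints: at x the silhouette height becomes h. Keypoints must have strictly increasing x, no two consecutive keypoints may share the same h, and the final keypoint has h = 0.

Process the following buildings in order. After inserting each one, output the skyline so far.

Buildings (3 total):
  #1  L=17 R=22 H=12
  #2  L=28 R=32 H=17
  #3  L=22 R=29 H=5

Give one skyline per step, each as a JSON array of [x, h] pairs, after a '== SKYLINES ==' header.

== SKYLINES ==
[[17,12],[22,0]]
[[17,12],[22,0],[28,17],[32,0]]
[[17,12],[22,5],[28,17],[32,0]]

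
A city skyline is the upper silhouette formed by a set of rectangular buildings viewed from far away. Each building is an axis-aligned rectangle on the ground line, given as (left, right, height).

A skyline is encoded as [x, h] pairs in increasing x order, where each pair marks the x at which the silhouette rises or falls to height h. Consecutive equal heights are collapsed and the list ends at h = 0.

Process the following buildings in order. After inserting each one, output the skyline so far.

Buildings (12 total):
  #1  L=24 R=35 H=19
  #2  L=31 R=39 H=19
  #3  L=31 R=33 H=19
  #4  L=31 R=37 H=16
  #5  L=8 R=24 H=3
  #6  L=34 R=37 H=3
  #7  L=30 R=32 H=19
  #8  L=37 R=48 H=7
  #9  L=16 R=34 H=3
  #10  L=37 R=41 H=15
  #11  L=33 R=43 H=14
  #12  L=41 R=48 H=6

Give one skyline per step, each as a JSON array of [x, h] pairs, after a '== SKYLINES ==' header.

== SKYLINES ==
[[24,19],[35,0]]
[[24,19],[39,0]]
[[24,19],[39,0]]
[[24,19],[39,0]]
[[8,3],[24,19],[39,0]]
[[8,3],[24,19],[39,0]]
[[8,3],[24,19],[39,0]]
[[8,3],[24,19],[39,7],[48,0]]
[[8,3],[24,19],[39,7],[48,0]]
[[8,3],[24,19],[39,15],[41,7],[48,0]]
[[8,3],[24,19],[39,15],[41,14],[43,7],[48,0]]
[[8,3],[24,19],[39,15],[41,14],[43,7],[48,0]]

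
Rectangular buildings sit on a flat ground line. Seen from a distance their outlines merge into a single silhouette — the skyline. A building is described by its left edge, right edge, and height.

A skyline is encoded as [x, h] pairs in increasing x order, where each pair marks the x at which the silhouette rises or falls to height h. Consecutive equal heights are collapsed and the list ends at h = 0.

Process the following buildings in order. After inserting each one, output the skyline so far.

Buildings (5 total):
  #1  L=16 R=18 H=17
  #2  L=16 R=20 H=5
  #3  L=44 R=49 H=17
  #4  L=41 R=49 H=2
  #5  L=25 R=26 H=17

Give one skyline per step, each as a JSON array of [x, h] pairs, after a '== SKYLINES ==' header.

== SKYLINES ==
[[16,17],[18,0]]
[[16,17],[18,5],[20,0]]
[[16,17],[18,5],[20,0],[44,17],[49,0]]
[[16,17],[18,5],[20,0],[41,2],[44,17],[49,0]]
[[16,17],[18,5],[20,0],[25,17],[26,0],[41,2],[44,17],[49,0]]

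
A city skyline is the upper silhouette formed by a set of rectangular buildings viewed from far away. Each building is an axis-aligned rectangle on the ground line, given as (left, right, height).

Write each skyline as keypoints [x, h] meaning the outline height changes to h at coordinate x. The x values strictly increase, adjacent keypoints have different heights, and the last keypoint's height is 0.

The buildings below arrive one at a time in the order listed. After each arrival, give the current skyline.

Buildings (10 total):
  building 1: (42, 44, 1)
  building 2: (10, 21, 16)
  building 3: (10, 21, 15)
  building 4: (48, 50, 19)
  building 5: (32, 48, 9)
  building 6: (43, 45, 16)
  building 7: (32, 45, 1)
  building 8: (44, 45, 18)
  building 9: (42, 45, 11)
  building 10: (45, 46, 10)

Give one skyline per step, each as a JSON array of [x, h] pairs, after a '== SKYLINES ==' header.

== SKYLINES ==
[[42,1],[44,0]]
[[10,16],[21,0],[42,1],[44,0]]
[[10,16],[21,0],[42,1],[44,0]]
[[10,16],[21,0],[42,1],[44,0],[48,19],[50,0]]
[[10,16],[21,0],[32,9],[48,19],[50,0]]
[[10,16],[21,0],[32,9],[43,16],[45,9],[48,19],[50,0]]
[[10,16],[21,0],[32,9],[43,16],[45,9],[48,19],[50,0]]
[[10,16],[21,0],[32,9],[43,16],[44,18],[45,9],[48,19],[50,0]]
[[10,16],[21,0],[32,9],[42,11],[43,16],[44,18],[45,9],[48,19],[50,0]]
[[10,16],[21,0],[32,9],[42,11],[43,16],[44,18],[45,10],[46,9],[48,19],[50,0]]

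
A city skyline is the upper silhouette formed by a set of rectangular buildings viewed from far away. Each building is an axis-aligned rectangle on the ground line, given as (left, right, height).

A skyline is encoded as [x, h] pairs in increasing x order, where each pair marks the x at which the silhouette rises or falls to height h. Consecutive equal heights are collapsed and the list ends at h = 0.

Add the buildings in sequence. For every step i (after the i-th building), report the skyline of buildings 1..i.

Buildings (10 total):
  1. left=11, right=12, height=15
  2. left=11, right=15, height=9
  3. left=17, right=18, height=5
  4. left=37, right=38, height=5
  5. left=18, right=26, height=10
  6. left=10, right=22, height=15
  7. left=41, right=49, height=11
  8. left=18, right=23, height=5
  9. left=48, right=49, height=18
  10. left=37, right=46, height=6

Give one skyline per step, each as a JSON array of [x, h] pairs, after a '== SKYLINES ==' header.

== SKYLINES ==
[[11,15],[12,0]]
[[11,15],[12,9],[15,0]]
[[11,15],[12,9],[15,0],[17,5],[18,0]]
[[11,15],[12,9],[15,0],[17,5],[18,0],[37,5],[38,0]]
[[11,15],[12,9],[15,0],[17,5],[18,10],[26,0],[37,5],[38,0]]
[[10,15],[22,10],[26,0],[37,5],[38,0]]
[[10,15],[22,10],[26,0],[37,5],[38,0],[41,11],[49,0]]
[[10,15],[22,10],[26,0],[37,5],[38,0],[41,11],[49,0]]
[[10,15],[22,10],[26,0],[37,5],[38,0],[41,11],[48,18],[49,0]]
[[10,15],[22,10],[26,0],[37,6],[41,11],[48,18],[49,0]]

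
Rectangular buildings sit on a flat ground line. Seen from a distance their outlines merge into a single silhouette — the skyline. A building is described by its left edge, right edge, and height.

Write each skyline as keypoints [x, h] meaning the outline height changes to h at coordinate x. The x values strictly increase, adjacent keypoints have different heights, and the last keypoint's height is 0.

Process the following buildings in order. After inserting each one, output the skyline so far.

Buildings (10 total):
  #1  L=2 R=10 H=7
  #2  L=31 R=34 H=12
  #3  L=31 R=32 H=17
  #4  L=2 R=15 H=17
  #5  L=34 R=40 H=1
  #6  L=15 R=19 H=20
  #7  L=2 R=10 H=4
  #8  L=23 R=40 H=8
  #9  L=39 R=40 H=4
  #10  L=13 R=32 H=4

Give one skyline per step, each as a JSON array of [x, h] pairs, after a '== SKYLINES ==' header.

== SKYLINES ==
[[2,7],[10,0]]
[[2,7],[10,0],[31,12],[34,0]]
[[2,7],[10,0],[31,17],[32,12],[34,0]]
[[2,17],[15,0],[31,17],[32,12],[34,0]]
[[2,17],[15,0],[31,17],[32,12],[34,1],[40,0]]
[[2,17],[15,20],[19,0],[31,17],[32,12],[34,1],[40,0]]
[[2,17],[15,20],[19,0],[31,17],[32,12],[34,1],[40,0]]
[[2,17],[15,20],[19,0],[23,8],[31,17],[32,12],[34,8],[40,0]]
[[2,17],[15,20],[19,0],[23,8],[31,17],[32,12],[34,8],[40,0]]
[[2,17],[15,20],[19,4],[23,8],[31,17],[32,12],[34,8],[40,0]]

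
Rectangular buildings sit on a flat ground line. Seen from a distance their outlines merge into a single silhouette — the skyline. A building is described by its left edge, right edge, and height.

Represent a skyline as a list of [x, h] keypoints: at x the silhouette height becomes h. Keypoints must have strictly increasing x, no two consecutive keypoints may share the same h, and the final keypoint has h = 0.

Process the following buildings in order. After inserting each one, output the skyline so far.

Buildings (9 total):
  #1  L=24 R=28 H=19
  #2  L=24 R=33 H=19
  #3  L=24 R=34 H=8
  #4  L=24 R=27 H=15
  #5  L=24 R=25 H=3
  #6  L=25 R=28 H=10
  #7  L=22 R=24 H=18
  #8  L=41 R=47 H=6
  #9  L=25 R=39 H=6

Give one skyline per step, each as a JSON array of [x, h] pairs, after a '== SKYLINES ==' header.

== SKYLINES ==
[[24,19],[28,0]]
[[24,19],[33,0]]
[[24,19],[33,8],[34,0]]
[[24,19],[33,8],[34,0]]
[[24,19],[33,8],[34,0]]
[[24,19],[33,8],[34,0]]
[[22,18],[24,19],[33,8],[34,0]]
[[22,18],[24,19],[33,8],[34,0],[41,6],[47,0]]
[[22,18],[24,19],[33,8],[34,6],[39,0],[41,6],[47,0]]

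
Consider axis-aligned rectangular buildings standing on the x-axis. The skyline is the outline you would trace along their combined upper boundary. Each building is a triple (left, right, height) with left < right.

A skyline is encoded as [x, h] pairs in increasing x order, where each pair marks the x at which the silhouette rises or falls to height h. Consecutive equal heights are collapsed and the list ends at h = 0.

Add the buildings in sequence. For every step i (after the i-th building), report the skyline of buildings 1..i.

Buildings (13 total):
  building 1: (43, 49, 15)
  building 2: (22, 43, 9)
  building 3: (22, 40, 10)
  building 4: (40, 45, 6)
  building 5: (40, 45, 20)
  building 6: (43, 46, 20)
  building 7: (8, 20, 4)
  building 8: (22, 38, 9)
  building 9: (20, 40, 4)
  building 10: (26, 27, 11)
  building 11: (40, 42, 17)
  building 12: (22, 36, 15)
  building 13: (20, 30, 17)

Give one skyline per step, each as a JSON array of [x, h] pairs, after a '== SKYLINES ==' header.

== SKYLINES ==
[[43,15],[49,0]]
[[22,9],[43,15],[49,0]]
[[22,10],[40,9],[43,15],[49,0]]
[[22,10],[40,9],[43,15],[49,0]]
[[22,10],[40,20],[45,15],[49,0]]
[[22,10],[40,20],[46,15],[49,0]]
[[8,4],[20,0],[22,10],[40,20],[46,15],[49,0]]
[[8,4],[20,0],[22,10],[40,20],[46,15],[49,0]]
[[8,4],[22,10],[40,20],[46,15],[49,0]]
[[8,4],[22,10],[26,11],[27,10],[40,20],[46,15],[49,0]]
[[8,4],[22,10],[26,11],[27,10],[40,20],[46,15],[49,0]]
[[8,4],[22,15],[36,10],[40,20],[46,15],[49,0]]
[[8,4],[20,17],[30,15],[36,10],[40,20],[46,15],[49,0]]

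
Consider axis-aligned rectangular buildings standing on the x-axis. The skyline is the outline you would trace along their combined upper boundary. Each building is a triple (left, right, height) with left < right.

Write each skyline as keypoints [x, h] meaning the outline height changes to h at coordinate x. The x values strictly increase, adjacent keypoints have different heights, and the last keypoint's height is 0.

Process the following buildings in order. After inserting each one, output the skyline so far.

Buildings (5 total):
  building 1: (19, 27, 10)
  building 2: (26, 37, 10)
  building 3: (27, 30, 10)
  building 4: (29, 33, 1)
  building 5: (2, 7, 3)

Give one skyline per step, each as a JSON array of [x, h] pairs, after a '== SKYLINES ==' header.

== SKYLINES ==
[[19,10],[27,0]]
[[19,10],[37,0]]
[[19,10],[37,0]]
[[19,10],[37,0]]
[[2,3],[7,0],[19,10],[37,0]]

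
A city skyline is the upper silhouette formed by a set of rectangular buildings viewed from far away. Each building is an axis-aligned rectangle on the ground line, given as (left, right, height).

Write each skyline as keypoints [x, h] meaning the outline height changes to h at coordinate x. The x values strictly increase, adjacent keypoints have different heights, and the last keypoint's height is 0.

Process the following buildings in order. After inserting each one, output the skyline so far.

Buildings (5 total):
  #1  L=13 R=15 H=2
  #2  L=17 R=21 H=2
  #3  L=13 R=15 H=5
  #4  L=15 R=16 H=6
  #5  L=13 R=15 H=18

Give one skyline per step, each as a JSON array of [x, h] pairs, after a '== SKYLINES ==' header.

== SKYLINES ==
[[13,2],[15,0]]
[[13,2],[15,0],[17,2],[21,0]]
[[13,5],[15,0],[17,2],[21,0]]
[[13,5],[15,6],[16,0],[17,2],[21,0]]
[[13,18],[15,6],[16,0],[17,2],[21,0]]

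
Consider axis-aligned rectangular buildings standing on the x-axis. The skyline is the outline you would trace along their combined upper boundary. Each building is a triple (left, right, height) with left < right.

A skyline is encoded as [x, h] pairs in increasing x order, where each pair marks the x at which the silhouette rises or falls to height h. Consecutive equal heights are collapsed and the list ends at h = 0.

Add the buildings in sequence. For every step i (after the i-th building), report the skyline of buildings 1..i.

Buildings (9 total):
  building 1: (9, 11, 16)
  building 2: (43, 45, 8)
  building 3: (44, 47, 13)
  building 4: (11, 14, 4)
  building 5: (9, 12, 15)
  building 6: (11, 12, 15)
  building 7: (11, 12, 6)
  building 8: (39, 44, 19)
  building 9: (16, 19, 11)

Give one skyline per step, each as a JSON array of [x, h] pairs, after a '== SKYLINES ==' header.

== SKYLINES ==
[[9,16],[11,0]]
[[9,16],[11,0],[43,8],[45,0]]
[[9,16],[11,0],[43,8],[44,13],[47,0]]
[[9,16],[11,4],[14,0],[43,8],[44,13],[47,0]]
[[9,16],[11,15],[12,4],[14,0],[43,8],[44,13],[47,0]]
[[9,16],[11,15],[12,4],[14,0],[43,8],[44,13],[47,0]]
[[9,16],[11,15],[12,4],[14,0],[43,8],[44,13],[47,0]]
[[9,16],[11,15],[12,4],[14,0],[39,19],[44,13],[47,0]]
[[9,16],[11,15],[12,4],[14,0],[16,11],[19,0],[39,19],[44,13],[47,0]]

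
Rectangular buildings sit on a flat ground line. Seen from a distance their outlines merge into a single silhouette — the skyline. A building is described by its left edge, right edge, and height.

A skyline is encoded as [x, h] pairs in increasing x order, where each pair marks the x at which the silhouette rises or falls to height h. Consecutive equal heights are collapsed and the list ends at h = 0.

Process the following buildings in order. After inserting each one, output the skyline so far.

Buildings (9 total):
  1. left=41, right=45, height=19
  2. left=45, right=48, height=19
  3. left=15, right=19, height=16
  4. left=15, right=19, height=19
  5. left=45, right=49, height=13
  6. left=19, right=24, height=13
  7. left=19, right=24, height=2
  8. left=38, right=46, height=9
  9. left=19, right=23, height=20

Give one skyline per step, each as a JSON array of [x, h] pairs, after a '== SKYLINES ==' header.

== SKYLINES ==
[[41,19],[45,0]]
[[41,19],[48,0]]
[[15,16],[19,0],[41,19],[48,0]]
[[15,19],[19,0],[41,19],[48,0]]
[[15,19],[19,0],[41,19],[48,13],[49,0]]
[[15,19],[19,13],[24,0],[41,19],[48,13],[49,0]]
[[15,19],[19,13],[24,0],[41,19],[48,13],[49,0]]
[[15,19],[19,13],[24,0],[38,9],[41,19],[48,13],[49,0]]
[[15,19],[19,20],[23,13],[24,0],[38,9],[41,19],[48,13],[49,0]]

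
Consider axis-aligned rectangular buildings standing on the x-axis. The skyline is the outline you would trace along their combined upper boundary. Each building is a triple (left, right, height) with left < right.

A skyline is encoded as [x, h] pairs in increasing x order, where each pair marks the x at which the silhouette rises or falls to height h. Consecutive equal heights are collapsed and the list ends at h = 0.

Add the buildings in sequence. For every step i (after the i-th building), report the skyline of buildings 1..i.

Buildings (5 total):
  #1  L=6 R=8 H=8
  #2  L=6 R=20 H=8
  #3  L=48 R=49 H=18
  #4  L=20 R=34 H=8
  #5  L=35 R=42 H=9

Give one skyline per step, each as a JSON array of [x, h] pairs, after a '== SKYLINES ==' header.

== SKYLINES ==
[[6,8],[8,0]]
[[6,8],[20,0]]
[[6,8],[20,0],[48,18],[49,0]]
[[6,8],[34,0],[48,18],[49,0]]
[[6,8],[34,0],[35,9],[42,0],[48,18],[49,0]]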